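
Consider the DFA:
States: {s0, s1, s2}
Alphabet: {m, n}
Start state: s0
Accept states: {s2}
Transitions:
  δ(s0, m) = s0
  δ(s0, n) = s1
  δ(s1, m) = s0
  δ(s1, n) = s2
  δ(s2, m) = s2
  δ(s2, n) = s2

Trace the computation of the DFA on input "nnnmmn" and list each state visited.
read 'n': s0 → s1
  read 'n': s1 → s2
  read 'n': s2 → s2
  read 'm': s2 → s2
  read 'm': s2 → s2
  read 'n': s2 → s2
s0 -> s1 -> s2 -> s2 -> s2 -> s2 -> s2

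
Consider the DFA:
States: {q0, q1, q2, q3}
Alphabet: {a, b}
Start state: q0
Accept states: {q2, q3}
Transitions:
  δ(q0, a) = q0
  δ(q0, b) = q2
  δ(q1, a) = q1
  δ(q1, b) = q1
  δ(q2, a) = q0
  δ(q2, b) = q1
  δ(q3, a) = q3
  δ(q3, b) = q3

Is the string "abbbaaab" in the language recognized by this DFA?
Processing string "abbbaaab":
  q0 --a--> q0
  q0 --b--> q2
  q2 --b--> q1
  q1 --b--> q1
  q1 --a--> q1
  q1 --a--> q1
  q1 --a--> q1
  q1 --b--> q1
Final state: q1
Accept states: {q2, q3}
No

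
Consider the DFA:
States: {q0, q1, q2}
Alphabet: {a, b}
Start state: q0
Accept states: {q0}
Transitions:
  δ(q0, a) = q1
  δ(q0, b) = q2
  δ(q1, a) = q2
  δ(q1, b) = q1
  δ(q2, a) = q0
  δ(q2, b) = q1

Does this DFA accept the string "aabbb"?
Processing string "aabbb":
  q0 --a--> q1
  q1 --a--> q2
  q2 --b--> q1
  q1 --b--> q1
  q1 --b--> q1
Final state: q1
Accept states: {q0}
No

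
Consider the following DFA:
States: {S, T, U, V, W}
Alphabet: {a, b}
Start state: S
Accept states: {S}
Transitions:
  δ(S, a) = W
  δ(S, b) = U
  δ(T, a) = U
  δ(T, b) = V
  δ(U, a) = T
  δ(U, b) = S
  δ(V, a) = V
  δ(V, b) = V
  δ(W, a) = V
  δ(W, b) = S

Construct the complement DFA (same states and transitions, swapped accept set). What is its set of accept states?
Complement accept states = All states \ Original accept states
= {S, T, U, V, W} \ {S}
{T, U, V, W}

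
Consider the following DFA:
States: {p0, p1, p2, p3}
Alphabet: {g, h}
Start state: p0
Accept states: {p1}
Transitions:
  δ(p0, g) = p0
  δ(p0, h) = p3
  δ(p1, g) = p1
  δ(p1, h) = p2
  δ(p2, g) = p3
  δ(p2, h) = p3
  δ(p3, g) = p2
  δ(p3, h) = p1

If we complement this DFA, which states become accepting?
Complement accept states = All states \ Original accept states
= {p0, p1, p2, p3} \ {p1}
{p0, p2, p3}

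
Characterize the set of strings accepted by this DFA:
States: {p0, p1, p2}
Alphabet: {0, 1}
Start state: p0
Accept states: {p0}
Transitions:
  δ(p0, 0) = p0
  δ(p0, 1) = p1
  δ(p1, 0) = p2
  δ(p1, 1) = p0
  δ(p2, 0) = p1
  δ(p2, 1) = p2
Testing a few strings:
  '1110' → reject
  '010' → reject
  '0' → accept
  '10' → reject
State roles: p0=value ≡ 0 (mod 3); p1=value ≡ 1 (mod 3); p2=value ≡ 2 (mod 3)
All binary strings representing a multiple of 3 (read in base 2; leading zeros allowed and ε counts as 0)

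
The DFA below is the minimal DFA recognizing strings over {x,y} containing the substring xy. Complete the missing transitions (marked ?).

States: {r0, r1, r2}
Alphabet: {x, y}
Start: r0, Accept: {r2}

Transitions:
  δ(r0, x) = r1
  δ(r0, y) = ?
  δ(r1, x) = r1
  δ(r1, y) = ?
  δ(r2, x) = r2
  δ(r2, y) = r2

From the language and accept set, identify what each state tracks — r0: no x seen yet; r1: seen a x, waiting for y; r2: substring xy seen.
Each missing δ(q, a) is the state matching the new tracked value after reading a.
δ(r0, y) = r0; δ(r1, y) = r2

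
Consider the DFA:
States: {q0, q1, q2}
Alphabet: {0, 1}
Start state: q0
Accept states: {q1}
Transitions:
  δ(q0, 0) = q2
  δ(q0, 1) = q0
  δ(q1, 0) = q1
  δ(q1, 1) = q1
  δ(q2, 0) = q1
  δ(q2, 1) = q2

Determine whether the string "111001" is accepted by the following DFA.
Processing string "111001":
  q0 --1--> q0
  q0 --1--> q0
  q0 --1--> q0
  q0 --0--> q2
  q2 --0--> q1
  q1 --1--> q1
Final state: q1
Accept states: {q1}
Yes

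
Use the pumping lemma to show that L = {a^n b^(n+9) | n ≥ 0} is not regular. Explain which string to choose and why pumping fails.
Assume L is regular with pumping length p. Idea: pumping the a-block breaks the fixed offset of 9.
Choose s = a^p b^(p+9) ∈ L. By the pumping lemma, s = xyz with |xy| ≤ p, |y| > 0, so y = a^k with k ≥ 1. Then xy²z = a^(p+k) b^(p+9). For this to be in L we would need p+9 = (p+k)+9, i.e. k = 0, contradicting k ≥ 1. So xy²z ∉ L.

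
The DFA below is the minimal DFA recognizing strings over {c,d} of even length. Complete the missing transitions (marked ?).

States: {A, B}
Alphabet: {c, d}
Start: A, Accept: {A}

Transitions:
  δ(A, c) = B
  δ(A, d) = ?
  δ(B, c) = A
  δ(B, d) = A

From the language and accept set, identify what each state tracks — A: even length so far; B: odd length so far.
Each missing δ(q, a) is the state matching the new tracked value after reading a.
δ(A, d) = B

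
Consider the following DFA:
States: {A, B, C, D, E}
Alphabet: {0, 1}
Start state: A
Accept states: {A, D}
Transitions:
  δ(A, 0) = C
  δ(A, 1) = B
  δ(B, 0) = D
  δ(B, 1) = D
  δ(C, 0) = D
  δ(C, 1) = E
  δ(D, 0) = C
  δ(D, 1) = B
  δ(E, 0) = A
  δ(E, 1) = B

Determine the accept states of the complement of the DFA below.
Complement accept states = All states \ Original accept states
= {A, B, C, D, E} \ {A, D}
{B, C, E}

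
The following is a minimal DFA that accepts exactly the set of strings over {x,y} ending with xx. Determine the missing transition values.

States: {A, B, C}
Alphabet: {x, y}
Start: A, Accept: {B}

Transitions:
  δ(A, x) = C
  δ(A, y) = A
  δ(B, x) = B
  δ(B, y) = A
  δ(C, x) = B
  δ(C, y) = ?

From the language and accept set, identify what each state tracks — A: last symbol not x; B: two trailing x's; C: one trailing x.
Each missing δ(q, a) is the state matching the new tracked value after reading a.
δ(C, y) = A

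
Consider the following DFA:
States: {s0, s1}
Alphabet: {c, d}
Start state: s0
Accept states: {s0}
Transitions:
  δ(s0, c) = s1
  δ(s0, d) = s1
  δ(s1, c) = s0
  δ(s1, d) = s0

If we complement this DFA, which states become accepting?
Complement accept states = All states \ Original accept states
= {s0, s1} \ {s0}
{s1}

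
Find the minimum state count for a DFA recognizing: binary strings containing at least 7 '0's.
By Myhill–Nerode, count the distinguishable equivalence classes: 8 classes — having seen 0, 1, …, 6, or ≥7 copies of '0'; any two classes i < j (j ≤ 7) are distinguished by the string 0^(7−j), which takes class j to 7 copies (accepted) but leaves class i below 7 (rejected).
8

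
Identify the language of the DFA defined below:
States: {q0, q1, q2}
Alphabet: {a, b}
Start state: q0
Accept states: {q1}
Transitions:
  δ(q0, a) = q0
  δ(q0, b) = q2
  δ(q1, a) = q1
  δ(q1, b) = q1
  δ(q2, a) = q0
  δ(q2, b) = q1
Testing a few strings:
  'abba' → accept
  'baa' → reject
  'a' → reject
  'aaba' → reject
State roles: q0=no progress toward bb; q1=substring bb seen; q2=one trailing b
All strings over {a,b} containing the substring bb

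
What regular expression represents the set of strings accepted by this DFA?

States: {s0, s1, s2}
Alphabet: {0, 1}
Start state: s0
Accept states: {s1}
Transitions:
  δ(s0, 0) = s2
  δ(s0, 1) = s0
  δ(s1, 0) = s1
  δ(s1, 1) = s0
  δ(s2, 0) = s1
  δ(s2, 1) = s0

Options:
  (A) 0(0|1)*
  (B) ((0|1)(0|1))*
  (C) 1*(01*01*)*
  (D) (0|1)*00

Check each option against the DFA on short strings; one disagreement eliminates an option:
  (A) 0(0|1)*: on '0' the DFA goes s0 → s2 and rejects (s2 ∉ Accept), but the regex matches it → eliminate
  (B) ((0|1)(0|1))*: on ε the DFA stays in s0 and rejects (s0 ∉ Accept), but the regex matches it → eliminate
  (C) 1*(01*01*)*: on ε the DFA stays in s0 and rejects (s0 ∉ Accept), but the regex matches it → eliminate
  (D) (0|1)*00: agrees with the DFA on every string of length ≤ 6
Only (D) is consistent with the DFA.
(D) (0|1)*00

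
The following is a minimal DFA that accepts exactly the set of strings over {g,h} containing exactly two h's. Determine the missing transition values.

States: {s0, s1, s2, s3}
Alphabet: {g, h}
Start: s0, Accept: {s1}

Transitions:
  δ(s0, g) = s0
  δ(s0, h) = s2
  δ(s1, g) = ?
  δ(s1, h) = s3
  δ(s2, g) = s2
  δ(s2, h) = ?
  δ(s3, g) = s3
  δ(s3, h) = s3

From the language and accept set, identify what each state tracks — s0: zero h's; s1: two h's; s2: one h; s3: ≥ three h's (dead).
Each missing δ(q, a) is the state matching the new tracked value after reading a.
δ(s1, g) = s1; δ(s2, h) = s1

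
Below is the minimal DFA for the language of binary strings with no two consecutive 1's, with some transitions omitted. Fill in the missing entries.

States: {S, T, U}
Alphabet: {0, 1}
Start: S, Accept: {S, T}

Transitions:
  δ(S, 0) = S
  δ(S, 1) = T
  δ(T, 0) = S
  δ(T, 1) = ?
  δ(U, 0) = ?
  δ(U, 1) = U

From the language and accept set, identify what each state tracks — S: last symbol not 1 (ok); T: last symbol 1 (ok); U: saw 11 (dead).
Each missing δ(q, a) is the state matching the new tracked value after reading a.
δ(T, 1) = U; δ(U, 0) = U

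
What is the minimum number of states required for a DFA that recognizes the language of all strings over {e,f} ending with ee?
By Myhill–Nerode, count the distinguishable equivalence classes: 3 classes — one per longest suffix of the input that is a prefix of 'ee' (lengths 0 through 2); only the length-2 class is accepting.
3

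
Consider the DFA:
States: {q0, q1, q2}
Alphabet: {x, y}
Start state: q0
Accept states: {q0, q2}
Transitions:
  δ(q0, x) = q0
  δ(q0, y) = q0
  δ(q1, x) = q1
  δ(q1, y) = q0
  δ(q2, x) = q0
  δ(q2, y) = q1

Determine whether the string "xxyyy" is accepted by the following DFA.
Processing string "xxyyy":
  q0 --x--> q0
  q0 --x--> q0
  q0 --y--> q0
  q0 --y--> q0
  q0 --y--> q0
Final state: q0
Accept states: {q0, q2}
Yes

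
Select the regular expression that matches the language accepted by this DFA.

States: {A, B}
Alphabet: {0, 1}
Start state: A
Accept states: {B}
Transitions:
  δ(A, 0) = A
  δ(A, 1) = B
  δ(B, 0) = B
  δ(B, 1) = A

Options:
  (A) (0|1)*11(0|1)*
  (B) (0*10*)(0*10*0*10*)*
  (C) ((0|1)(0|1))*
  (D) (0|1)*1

Check each option against the DFA on short strings; one disagreement eliminates an option:
  (A) (0|1)*11(0|1)*: on '1' the DFA goes A → B and accepts (B ∈ Accept), but the regex does not match it → eliminate
  (B) (0*10*)(0*10*0*10*)*: agrees with the DFA on every string of length ≤ 6
  (C) ((0|1)(0|1))*: on ε the DFA stays in A and rejects (A ∉ Accept), but the regex matches it → eliminate
  (D) (0|1)*1: on '10' the DFA goes A → B → B and accepts (B ∈ Accept), but the regex does not match it → eliminate
Only (B) is consistent with the DFA.
(B) (0*10*)(0*10*0*10*)*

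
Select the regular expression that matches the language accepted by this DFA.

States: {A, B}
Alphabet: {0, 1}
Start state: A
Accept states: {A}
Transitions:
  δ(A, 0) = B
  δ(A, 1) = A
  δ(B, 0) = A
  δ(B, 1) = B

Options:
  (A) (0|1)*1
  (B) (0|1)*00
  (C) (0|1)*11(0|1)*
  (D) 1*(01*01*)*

Check each option against the DFA on short strings; one disagreement eliminates an option:
  (A) (0|1)*1: on ε the DFA stays in A and accepts (A ∈ Accept), but the regex does not match it → eliminate
  (B) (0|1)*00: on ε the DFA stays in A and accepts (A ∈ Accept), but the regex does not match it → eliminate
  (C) (0|1)*11(0|1)*: on ε the DFA stays in A and accepts (A ∈ Accept), but the regex does not match it → eliminate
  (D) 1*(01*01*)*: agrees with the DFA on every string of length ≤ 6
Only (D) is consistent with the DFA.
(D) 1*(01*01*)*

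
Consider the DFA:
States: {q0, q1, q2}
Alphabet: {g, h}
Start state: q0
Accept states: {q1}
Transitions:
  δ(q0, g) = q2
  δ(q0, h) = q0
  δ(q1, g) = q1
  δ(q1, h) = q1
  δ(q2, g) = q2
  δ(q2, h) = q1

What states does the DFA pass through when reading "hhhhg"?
read 'h': q0 → q0
  read 'h': q0 → q0
  read 'h': q0 → q0
  read 'h': q0 → q0
  read 'g': q0 → q2
q0 -> q0 -> q0 -> q0 -> q0 -> q2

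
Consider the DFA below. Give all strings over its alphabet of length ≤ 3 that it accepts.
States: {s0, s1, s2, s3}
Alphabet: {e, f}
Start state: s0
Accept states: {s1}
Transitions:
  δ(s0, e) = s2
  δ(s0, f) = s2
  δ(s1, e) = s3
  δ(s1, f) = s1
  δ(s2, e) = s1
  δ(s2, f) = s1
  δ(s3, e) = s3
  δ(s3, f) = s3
ee, ef, fe, ff, eef, eff, fef, fff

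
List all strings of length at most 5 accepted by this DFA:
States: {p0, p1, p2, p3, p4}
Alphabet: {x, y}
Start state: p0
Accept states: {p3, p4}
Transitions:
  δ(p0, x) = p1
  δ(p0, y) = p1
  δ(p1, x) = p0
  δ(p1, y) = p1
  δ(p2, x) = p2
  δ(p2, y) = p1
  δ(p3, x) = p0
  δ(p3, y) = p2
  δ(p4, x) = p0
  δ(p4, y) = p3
None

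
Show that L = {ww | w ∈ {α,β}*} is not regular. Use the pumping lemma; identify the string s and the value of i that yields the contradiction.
Assume L is regular with pumping length p. Idea: pumping the leading α-block breaks the equality of the two halves.
Choose s = α^p β α^p β ∈ L (with w = α^p β). |s| = 2p+2 ≥ p. By the pumping lemma, s = xyz with |xy| ≤ p, |y| > 0, so y = α^k with k ≥ 1, in the first α-block. Then xy²z = α^(p+k) β α^p β, of length 2p+2+k. If k is odd this length is odd, so it cannot be of the form ww. If k is even, each half has length p+1+k/2 ≤ p+k, so the first half lies entirely inside the leading α-block and contains no β, while the second half ends in β; the halves differ. Either way xy²z ∉ L.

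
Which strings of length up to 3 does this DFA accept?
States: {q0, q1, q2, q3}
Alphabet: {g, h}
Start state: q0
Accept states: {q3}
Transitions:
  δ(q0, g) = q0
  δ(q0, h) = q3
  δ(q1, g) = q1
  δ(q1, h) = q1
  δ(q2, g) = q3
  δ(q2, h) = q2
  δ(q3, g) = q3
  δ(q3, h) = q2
h, gh, hg, ggh, ghg, hgg, hhg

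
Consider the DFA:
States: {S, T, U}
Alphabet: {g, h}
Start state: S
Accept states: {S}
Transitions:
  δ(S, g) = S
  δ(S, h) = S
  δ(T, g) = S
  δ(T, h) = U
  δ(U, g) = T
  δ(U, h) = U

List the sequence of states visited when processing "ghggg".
read 'g': S → S
  read 'h': S → S
  read 'g': S → S
  read 'g': S → S
  read 'g': S → S
S -> S -> S -> S -> S -> S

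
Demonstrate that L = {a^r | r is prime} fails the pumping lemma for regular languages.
Assume L is regular with pumping length p. Idea: pumping by a suitable count produces a composite length.
Let q be a prime with q ≥ p and choose s = a^q ∈ L. By the pumping lemma, s = xyz with |xy| ≤ p, |y| = k ≥ 1. Take i = q+1: |xy^(q+1)z| = q + q·k = q(1+k). Since q ≥ 2 and 1+k ≥ 2, q(1+k) is composite, so xy^(q+1)z ∉ L.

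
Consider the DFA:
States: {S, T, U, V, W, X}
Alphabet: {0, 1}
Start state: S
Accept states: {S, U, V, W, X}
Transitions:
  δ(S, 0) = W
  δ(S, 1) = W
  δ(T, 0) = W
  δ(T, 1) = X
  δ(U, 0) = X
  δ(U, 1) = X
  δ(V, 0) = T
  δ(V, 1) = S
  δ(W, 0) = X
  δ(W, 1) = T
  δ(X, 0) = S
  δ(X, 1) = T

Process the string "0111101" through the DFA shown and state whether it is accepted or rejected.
Processing string "0111101":
  S --0--> W
  W --1--> T
  T --1--> X
  X --1--> T
  T --1--> X
  X --0--> S
  S --1--> W
Final state: W
Accept states: {S, U, V, W, X}
Yes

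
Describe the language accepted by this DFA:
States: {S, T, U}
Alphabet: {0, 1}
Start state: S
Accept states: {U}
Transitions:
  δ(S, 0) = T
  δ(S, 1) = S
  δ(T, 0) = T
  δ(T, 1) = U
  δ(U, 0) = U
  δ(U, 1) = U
Testing a few strings:
  '01' → accept
  '100' → reject
  '0110' → accept
  '00' → reject
State roles: S=no 0 seen yet; T=seen a 0, waiting for 1; U=substring 01 seen
All binary strings containing the substring 01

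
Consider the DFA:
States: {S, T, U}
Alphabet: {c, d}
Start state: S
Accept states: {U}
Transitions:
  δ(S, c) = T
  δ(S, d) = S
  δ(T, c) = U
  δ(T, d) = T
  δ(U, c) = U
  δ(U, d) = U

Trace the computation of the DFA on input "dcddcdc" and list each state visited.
read 'd': S → S
  read 'c': S → T
  read 'd': T → T
  read 'd': T → T
  read 'c': T → U
  read 'd': U → U
  read 'c': U → U
S -> S -> T -> T -> T -> U -> U -> U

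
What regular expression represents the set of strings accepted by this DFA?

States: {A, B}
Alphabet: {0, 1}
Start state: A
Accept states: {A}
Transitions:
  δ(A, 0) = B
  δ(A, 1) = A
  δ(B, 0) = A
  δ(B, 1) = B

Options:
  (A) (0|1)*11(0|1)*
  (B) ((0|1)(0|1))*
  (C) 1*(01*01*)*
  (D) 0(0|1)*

Check each option against the DFA on short strings; one disagreement eliminates an option:
  (A) (0|1)*11(0|1)*: on ε the DFA stays in A and accepts (A ∈ Accept), but the regex does not match it → eliminate
  (B) ((0|1)(0|1))*: on '1' the DFA goes A → A and accepts (A ∈ Accept), but the regex does not match it → eliminate
  (C) 1*(01*01*)*: agrees with the DFA on every string of length ≤ 6
  (D) 0(0|1)*: on ε the DFA stays in A and accepts (A ∈ Accept), but the regex does not match it → eliminate
Only (C) is consistent with the DFA.
(C) 1*(01*01*)*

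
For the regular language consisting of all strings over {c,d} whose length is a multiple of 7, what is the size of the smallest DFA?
By Myhill–Nerode, count the distinguishable equivalence classes: 7 classes — one per residue of the length mod 7; class i is distinguished from class j by any string of length (7 − i) mod 7.
7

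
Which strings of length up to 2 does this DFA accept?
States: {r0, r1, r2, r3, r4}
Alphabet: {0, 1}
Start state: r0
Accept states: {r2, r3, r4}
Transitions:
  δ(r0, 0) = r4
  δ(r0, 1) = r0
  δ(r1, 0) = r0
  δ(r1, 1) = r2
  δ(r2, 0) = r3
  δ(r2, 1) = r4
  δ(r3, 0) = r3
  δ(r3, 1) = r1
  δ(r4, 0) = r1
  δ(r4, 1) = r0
0, 10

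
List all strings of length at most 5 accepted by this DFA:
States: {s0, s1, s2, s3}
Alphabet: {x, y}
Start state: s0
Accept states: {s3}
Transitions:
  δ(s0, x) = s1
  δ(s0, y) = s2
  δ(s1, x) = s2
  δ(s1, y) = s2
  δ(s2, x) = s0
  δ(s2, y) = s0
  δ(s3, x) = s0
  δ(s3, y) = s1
None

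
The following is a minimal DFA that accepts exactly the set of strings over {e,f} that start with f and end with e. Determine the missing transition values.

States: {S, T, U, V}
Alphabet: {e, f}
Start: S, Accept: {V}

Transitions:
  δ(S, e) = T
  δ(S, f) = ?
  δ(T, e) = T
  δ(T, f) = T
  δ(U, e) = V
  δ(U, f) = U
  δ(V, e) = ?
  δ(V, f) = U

From the language and accept set, identify what each state tracks — S: no input read; T: started with e (dead); U: started with f, last symbol f; V: started with f, last symbol e.
Each missing δ(q, a) is the state matching the new tracked value after reading a.
δ(S, f) = U; δ(V, e) = V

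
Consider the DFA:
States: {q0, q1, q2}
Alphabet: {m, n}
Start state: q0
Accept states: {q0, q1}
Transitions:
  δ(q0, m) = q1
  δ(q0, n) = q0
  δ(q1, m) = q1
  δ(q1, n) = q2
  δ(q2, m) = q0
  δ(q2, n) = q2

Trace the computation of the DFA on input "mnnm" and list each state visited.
read 'm': q0 → q1
  read 'n': q1 → q2
  read 'n': q2 → q2
  read 'm': q2 → q0
q0 -> q1 -> q2 -> q2 -> q0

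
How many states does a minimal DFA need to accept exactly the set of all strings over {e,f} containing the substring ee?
By Myhill–Nerode, count the distinguishable equivalence classes: 3 classes — one per longest suffix of the input that is a prefix of 'ee' (lengths 0 through 1), plus an absorbing 'already seen ee' class.
3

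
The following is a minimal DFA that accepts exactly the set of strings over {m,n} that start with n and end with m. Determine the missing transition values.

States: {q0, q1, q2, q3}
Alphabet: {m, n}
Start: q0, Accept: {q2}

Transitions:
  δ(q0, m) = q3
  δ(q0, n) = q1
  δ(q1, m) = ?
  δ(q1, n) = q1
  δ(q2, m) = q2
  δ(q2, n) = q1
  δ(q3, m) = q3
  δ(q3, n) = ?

From the language and accept set, identify what each state tracks — q0: no input read; q1: started with n, last symbol n; q2: started with n, last symbol m; q3: started with m (dead).
Each missing δ(q, a) is the state matching the new tracked value after reading a.
δ(q1, m) = q2; δ(q3, n) = q3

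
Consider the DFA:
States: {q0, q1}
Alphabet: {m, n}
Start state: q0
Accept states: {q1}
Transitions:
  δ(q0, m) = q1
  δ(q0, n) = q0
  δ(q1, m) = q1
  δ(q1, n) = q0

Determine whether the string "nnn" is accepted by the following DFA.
Processing string "nnn":
  q0 --n--> q0
  q0 --n--> q0
  q0 --n--> q0
Final state: q0
Accept states: {q1}
No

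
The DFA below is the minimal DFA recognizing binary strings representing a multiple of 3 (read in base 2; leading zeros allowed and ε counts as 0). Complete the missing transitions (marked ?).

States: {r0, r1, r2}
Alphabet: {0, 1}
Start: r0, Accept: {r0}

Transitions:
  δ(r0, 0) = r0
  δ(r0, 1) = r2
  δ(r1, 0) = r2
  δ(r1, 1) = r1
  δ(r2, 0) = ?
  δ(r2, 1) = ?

From the language and accept set, identify what each state tracks — r0: value ≡ 0 (mod 3); r1: value ≡ 2 (mod 3); r2: value ≡ 1 (mod 3).
Each missing δ(q, a) is the state matching the new tracked value after reading a.
δ(r2, 0) = r1; δ(r2, 1) = r0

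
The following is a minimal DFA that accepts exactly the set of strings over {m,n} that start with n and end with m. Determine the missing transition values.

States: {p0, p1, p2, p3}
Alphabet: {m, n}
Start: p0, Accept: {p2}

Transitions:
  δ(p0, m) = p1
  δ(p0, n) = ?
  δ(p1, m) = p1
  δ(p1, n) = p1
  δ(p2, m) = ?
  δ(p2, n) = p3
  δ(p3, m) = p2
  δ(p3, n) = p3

From the language and accept set, identify what each state tracks — p0: no input read; p1: started with m (dead); p2: started with n, last symbol m; p3: started with n, last symbol n.
Each missing δ(q, a) is the state matching the new tracked value after reading a.
δ(p0, n) = p3; δ(p2, m) = p2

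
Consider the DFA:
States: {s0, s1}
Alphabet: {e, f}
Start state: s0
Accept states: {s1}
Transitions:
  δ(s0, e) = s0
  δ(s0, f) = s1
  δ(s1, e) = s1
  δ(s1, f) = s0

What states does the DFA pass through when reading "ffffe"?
read 'f': s0 → s1
  read 'f': s1 → s0
  read 'f': s0 → s1
  read 'f': s1 → s0
  read 'e': s0 → s0
s0 -> s1 -> s0 -> s1 -> s0 -> s0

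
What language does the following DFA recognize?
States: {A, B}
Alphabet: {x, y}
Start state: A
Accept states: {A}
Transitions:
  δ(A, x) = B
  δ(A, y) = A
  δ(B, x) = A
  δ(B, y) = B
Testing a few strings:
  'xxx' → reject
  'xyx' → accept
  'yy' → accept
  'yx' → reject
State roles: A=even number of x's so far; B=odd number of x's so far
All strings over {x,y} with an even number of x's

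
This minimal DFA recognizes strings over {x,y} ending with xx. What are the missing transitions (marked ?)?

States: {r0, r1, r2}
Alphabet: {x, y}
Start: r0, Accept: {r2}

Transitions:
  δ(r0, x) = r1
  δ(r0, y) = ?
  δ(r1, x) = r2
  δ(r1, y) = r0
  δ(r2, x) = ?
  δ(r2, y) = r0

From the language and accept set, identify what each state tracks — r0: last symbol not x; r1: one trailing x; r2: two trailing x's.
Each missing δ(q, a) is the state matching the new tracked value after reading a.
δ(r0, y) = r0; δ(r2, x) = r2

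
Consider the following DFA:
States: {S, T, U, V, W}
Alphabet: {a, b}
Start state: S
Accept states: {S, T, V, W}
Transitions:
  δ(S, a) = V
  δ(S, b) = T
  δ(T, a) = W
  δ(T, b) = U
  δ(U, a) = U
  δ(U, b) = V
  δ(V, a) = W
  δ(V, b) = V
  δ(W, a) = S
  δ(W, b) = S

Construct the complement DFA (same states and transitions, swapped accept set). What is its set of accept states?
Complement accept states = All states \ Original accept states
= {S, T, U, V, W} \ {S, T, V, W}
{U}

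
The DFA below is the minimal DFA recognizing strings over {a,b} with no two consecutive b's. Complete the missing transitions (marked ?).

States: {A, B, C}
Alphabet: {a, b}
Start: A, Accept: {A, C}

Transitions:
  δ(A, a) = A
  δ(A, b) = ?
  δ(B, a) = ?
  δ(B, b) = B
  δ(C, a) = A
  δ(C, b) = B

From the language and accept set, identify what each state tracks — A: last symbol not b (ok); B: saw bb (dead); C: last symbol b (ok).
Each missing δ(q, a) is the state matching the new tracked value after reading a.
δ(A, b) = C; δ(B, a) = B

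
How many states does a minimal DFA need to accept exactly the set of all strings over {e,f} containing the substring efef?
By Myhill–Nerode, count the distinguishable equivalence classes: 5 classes — one per longest suffix of the input that is a prefix of 'efef' (lengths 0 through 3), plus an absorbing 'already seen efef' class.
5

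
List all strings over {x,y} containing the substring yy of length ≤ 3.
yy, xyy, yyx, yyy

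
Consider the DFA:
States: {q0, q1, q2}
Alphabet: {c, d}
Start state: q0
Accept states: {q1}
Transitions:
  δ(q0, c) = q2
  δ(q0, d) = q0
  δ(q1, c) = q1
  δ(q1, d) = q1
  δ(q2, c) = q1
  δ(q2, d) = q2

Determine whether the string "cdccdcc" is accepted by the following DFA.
Processing string "cdccdcc":
  q0 --c--> q2
  q2 --d--> q2
  q2 --c--> q1
  q1 --c--> q1
  q1 --d--> q1
  q1 --c--> q1
  q1 --c--> q1
Final state: q1
Accept states: {q1}
Yes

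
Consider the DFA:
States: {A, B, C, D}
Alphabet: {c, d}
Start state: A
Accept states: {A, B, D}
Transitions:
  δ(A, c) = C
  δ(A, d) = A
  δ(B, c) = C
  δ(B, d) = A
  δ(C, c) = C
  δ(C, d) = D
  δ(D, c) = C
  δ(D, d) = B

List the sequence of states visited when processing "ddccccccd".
read 'd': A → A
  read 'd': A → A
  read 'c': A → C
  read 'c': C → C
  read 'c': C → C
  read 'c': C → C
  read 'c': C → C
  read 'c': C → C
  read 'd': C → D
A -> A -> A -> C -> C -> C -> C -> C -> C -> D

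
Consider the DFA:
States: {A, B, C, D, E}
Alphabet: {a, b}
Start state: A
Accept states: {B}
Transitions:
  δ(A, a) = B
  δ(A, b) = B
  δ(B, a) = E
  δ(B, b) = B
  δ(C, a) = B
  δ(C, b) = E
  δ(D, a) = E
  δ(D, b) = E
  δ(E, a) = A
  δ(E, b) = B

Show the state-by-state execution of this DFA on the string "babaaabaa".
read 'b': A → B
  read 'a': B → E
  read 'b': E → B
  read 'a': B → E
  read 'a': E → A
  read 'a': A → B
  read 'b': B → B
  read 'a': B → E
  read 'a': E → A
A -> B -> E -> B -> E -> A -> B -> B -> E -> A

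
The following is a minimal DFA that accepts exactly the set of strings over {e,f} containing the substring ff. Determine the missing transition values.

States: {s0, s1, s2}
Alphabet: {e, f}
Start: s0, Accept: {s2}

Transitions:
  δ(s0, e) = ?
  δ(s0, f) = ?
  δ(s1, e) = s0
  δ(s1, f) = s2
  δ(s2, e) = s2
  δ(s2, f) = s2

From the language and accept set, identify what each state tracks — s0: no progress toward ff; s1: one trailing f; s2: substring ff seen.
Each missing δ(q, a) is the state matching the new tracked value after reading a.
δ(s0, e) = s0; δ(s0, f) = s1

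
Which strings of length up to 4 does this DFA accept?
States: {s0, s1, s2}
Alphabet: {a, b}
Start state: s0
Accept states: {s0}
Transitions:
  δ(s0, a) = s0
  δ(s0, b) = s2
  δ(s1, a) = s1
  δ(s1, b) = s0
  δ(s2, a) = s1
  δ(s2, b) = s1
ε, a, aa, aaa, bab, bbb, aaaa, abab, abbb, baab, baba, bbab, bbba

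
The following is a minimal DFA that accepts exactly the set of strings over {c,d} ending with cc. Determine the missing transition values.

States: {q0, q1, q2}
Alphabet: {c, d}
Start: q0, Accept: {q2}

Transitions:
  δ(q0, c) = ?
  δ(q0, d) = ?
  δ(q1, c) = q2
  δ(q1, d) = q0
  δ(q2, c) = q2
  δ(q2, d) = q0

From the language and accept set, identify what each state tracks — q0: last symbol not c; q1: one trailing c; q2: two trailing c's.
Each missing δ(q, a) is the state matching the new tracked value after reading a.
δ(q0, c) = q1; δ(q0, d) = q0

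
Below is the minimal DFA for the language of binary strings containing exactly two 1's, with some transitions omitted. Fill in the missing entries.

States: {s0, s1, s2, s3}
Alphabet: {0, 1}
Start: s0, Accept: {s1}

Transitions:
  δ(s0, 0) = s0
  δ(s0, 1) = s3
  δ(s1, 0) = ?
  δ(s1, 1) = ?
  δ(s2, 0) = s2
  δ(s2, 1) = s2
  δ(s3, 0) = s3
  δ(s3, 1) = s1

From the language and accept set, identify what each state tracks — s0: zero 1's; s1: two 1's; s2: ≥ three 1's (dead); s3: one 1.
Each missing δ(q, a) is the state matching the new tracked value after reading a.
δ(s1, 0) = s1; δ(s1, 1) = s2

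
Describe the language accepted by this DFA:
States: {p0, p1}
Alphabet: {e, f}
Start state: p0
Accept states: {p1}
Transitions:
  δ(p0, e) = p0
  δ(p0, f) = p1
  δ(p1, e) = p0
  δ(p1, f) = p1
Testing a few strings:
  'ffe' → reject
  'fe' → reject
  'e' → reject
  'fef' → accept
State roles: p0=last symbol not f; p1=last symbol is f
All strings over {e,f} ending with f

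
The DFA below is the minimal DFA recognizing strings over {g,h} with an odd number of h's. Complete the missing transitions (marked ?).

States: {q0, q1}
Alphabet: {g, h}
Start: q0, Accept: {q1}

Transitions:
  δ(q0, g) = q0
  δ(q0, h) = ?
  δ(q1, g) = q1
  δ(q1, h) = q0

From the language and accept set, identify what each state tracks — q0: even number of h's so far; q1: odd number of h's so far.
Each missing δ(q, a) is the state matching the new tracked value after reading a.
δ(q0, h) = q1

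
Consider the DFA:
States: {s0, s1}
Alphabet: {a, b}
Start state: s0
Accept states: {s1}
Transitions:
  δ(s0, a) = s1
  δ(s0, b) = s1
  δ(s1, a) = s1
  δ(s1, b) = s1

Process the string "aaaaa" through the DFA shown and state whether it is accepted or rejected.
Processing string "aaaaa":
  s0 --a--> s1
  s1 --a--> s1
  s1 --a--> s1
  s1 --a--> s1
  s1 --a--> s1
Final state: s1
Accept states: {s1}
Yes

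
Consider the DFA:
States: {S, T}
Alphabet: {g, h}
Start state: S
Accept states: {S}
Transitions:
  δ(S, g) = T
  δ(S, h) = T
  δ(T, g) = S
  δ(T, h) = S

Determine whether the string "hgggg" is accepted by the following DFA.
Processing string "hgggg":
  S --h--> T
  T --g--> S
  S --g--> T
  T --g--> S
  S --g--> T
Final state: T
Accept states: {S}
No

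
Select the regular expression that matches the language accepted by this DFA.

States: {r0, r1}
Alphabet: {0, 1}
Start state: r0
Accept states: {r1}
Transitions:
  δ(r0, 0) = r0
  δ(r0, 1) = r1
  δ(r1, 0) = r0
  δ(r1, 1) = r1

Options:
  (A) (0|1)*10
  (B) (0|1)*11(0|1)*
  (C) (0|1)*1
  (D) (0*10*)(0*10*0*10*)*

Check each option against the DFA on short strings; one disagreement eliminates an option:
  (A) (0|1)*10: on '1' the DFA goes r0 → r1 and accepts (r1 ∈ Accept), but the regex does not match it → eliminate
  (B) (0|1)*11(0|1)*: on '1' the DFA goes r0 → r1 and accepts (r1 ∈ Accept), but the regex does not match it → eliminate
  (C) (0|1)*1: agrees with the DFA on every string of length ≤ 6
  (D) (0*10*)(0*10*0*10*)*: on '10' the DFA goes r0 → r1 → r0 and rejects (r0 ∉ Accept), but the regex matches it → eliminate
Only (C) is consistent with the DFA.
(C) (0|1)*1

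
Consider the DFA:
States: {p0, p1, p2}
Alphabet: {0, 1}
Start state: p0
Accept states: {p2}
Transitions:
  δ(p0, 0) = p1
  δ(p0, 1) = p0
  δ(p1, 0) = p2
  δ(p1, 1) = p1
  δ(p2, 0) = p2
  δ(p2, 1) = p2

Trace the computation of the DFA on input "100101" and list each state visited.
read '1': p0 → p0
  read '0': p0 → p1
  read '0': p1 → p2
  read '1': p2 → p2
  read '0': p2 → p2
  read '1': p2 → p2
p0 -> p0 -> p1 -> p2 -> p2 -> p2 -> p2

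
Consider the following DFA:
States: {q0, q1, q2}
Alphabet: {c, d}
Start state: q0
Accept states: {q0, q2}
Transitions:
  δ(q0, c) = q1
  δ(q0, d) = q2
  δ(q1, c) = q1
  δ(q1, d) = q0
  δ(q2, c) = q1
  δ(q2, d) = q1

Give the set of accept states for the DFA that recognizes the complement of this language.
Complement accept states = All states \ Original accept states
= {q0, q1, q2} \ {q0, q2}
{q1}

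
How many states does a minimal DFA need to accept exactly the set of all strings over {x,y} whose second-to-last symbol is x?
By Myhill–Nerode, count the distinguishable equivalence classes: 2^2 = 4 classes — the DFA must remember the last 2 symbols read; every pair of distinct length-2 suffixes is distinguishable by some continuation.
4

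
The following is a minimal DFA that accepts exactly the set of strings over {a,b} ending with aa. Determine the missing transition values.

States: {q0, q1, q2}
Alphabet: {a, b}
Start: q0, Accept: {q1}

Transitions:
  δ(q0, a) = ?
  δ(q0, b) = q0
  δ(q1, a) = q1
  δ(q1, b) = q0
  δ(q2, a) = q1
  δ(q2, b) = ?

From the language and accept set, identify what each state tracks — q0: last symbol not a; q1: two trailing a's; q2: one trailing a.
Each missing δ(q, a) is the state matching the new tracked value after reading a.
δ(q0, a) = q2; δ(q2, b) = q0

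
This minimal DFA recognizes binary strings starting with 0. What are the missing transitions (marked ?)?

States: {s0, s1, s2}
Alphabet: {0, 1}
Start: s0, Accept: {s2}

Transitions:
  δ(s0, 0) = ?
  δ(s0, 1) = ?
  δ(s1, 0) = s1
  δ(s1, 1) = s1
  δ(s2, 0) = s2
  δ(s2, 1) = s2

From the language and accept set, identify what each state tracks — s0: no input read; s1: started with 1 (dead); s2: started with 0.
Each missing δ(q, a) is the state matching the new tracked value after reading a.
δ(s0, 0) = s2; δ(s0, 1) = s1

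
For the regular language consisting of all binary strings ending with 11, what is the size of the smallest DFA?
By Myhill–Nerode, count the distinguishable equivalence classes: 3 classes — one per longest suffix of the input that is a prefix of '11' (lengths 0 through 2); only the length-2 class is accepting.
3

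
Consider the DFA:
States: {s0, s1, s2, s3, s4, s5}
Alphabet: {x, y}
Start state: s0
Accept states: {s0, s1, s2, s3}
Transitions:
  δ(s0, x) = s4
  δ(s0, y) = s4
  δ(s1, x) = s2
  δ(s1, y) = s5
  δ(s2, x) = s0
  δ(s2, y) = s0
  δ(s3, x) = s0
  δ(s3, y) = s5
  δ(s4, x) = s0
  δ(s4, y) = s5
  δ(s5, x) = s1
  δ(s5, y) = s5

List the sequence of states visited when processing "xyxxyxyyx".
read 'x': s0 → s4
  read 'y': s4 → s5
  read 'x': s5 → s1
  read 'x': s1 → s2
  read 'y': s2 → s0
  read 'x': s0 → s4
  read 'y': s4 → s5
  read 'y': s5 → s5
  read 'x': s5 → s1
s0 -> s4 -> s5 -> s1 -> s2 -> s0 -> s4 -> s5 -> s5 -> s1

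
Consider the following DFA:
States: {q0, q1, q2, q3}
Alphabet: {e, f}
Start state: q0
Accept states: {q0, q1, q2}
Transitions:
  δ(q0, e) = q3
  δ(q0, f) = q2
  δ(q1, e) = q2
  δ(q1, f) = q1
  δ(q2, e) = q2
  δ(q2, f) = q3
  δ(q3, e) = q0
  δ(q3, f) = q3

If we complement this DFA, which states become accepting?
Complement accept states = All states \ Original accept states
= {q0, q1, q2, q3} \ {q0, q1, q2}
{q3}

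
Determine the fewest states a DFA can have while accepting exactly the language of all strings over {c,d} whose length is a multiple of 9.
By Myhill–Nerode, count the distinguishable equivalence classes: 9 classes — one per residue of the length mod 9; class i is distinguished from class j by any string of length (9 − i) mod 9.
9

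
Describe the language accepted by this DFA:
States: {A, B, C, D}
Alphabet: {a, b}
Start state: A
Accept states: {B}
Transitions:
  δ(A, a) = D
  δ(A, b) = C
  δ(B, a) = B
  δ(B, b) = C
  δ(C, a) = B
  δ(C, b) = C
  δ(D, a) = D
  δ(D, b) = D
Testing a few strings:
  'abb' → reject
  'bbaa' → accept
  'abab' → reject
  'a' → reject
State roles: A=no input read; B=started with b, last symbol a; C=started with b, last symbol b; D=started with a (dead)
All strings over {a,b} that start with b and end with a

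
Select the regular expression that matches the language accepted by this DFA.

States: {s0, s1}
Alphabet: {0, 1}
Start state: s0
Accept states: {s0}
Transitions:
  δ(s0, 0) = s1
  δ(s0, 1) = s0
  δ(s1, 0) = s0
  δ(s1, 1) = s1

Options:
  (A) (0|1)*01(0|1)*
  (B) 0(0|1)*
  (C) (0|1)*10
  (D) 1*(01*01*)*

Check each option against the DFA on short strings; one disagreement eliminates an option:
  (A) (0|1)*01(0|1)*: on ε the DFA stays in s0 and accepts (s0 ∈ Accept), but the regex does not match it → eliminate
  (B) 0(0|1)*: on ε the DFA stays in s0 and accepts (s0 ∈ Accept), but the regex does not match it → eliminate
  (C) (0|1)*10: on ε the DFA stays in s0 and accepts (s0 ∈ Accept), but the regex does not match it → eliminate
  (D) 1*(01*01*)*: agrees with the DFA on every string of length ≤ 6
Only (D) is consistent with the DFA.
(D) 1*(01*01*)*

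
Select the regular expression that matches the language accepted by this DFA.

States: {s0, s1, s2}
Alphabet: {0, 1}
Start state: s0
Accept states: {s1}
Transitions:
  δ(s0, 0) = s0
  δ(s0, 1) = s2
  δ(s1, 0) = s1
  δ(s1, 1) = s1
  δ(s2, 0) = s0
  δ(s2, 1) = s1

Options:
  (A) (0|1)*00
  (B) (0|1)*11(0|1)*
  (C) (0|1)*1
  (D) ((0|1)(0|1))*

Check each option against the DFA on short strings; one disagreement eliminates an option:
  (A) (0|1)*00: on '00' the DFA goes s0 → s0 → s0 and rejects (s0 ∉ Accept), but the regex matches it → eliminate
  (B) (0|1)*11(0|1)*: agrees with the DFA on every string of length ≤ 6
  (C) (0|1)*1: on '1' the DFA goes s0 → s2 and rejects (s2 ∉ Accept), but the regex matches it → eliminate
  (D) ((0|1)(0|1))*: on ε the DFA stays in s0 and rejects (s0 ∉ Accept), but the regex matches it → eliminate
Only (B) is consistent with the DFA.
(B) (0|1)*11(0|1)*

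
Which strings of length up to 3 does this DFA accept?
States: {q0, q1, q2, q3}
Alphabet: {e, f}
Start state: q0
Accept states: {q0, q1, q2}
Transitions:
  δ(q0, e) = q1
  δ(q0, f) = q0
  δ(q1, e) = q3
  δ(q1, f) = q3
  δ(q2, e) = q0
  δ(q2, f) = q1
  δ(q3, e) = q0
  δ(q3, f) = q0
ε, e, f, fe, ff, eee, eef, efe, eff, ffe, fff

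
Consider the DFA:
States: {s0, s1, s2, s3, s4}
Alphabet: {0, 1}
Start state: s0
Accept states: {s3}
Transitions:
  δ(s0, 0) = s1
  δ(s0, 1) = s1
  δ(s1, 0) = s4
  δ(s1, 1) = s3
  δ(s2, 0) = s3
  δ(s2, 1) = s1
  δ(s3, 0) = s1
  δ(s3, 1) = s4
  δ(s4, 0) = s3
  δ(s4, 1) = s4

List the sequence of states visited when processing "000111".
read '0': s0 → s1
  read '0': s1 → s4
  read '0': s4 → s3
  read '1': s3 → s4
  read '1': s4 → s4
  read '1': s4 → s4
s0 -> s1 -> s4 -> s3 -> s4 -> s4 -> s4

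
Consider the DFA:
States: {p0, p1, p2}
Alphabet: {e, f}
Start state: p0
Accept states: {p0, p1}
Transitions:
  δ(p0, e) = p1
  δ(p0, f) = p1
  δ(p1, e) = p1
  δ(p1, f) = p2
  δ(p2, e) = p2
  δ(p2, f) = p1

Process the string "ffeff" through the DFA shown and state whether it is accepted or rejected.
Processing string "ffeff":
  p0 --f--> p1
  p1 --f--> p2
  p2 --e--> p2
  p2 --f--> p1
  p1 --f--> p2
Final state: p2
Accept states: {p0, p1}
No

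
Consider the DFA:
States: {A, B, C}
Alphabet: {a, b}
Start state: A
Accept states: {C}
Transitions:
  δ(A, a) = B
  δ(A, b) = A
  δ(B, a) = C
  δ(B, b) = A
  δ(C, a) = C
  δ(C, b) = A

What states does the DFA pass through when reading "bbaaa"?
read 'b': A → A
  read 'b': A → A
  read 'a': A → B
  read 'a': B → C
  read 'a': C → C
A -> A -> A -> B -> C -> C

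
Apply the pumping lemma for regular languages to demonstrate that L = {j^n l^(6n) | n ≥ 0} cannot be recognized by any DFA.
Assume L is regular with pumping length p. Idea: pumping the j-block breaks the 1:6 ratio.
Choose s = j^p l^(6p) (length 7p ≥ p). By the pumping lemma, s = xyz with |xy| ≤ p, |y| > 0, so y = j^k with k ≥ 1. Then xy²z = j^(p+k) l^(6p). For this to be in L we would need 6p = 6(p+k), i.e. 6k = 0, contradicting k ≥ 1. So xy²z ∉ L.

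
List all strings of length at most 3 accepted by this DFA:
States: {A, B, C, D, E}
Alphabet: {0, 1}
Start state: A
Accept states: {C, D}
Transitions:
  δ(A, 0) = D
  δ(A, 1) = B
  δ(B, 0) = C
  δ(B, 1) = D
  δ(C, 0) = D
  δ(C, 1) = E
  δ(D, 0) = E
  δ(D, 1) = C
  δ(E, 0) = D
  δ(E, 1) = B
0, 01, 10, 11, 000, 010, 100, 111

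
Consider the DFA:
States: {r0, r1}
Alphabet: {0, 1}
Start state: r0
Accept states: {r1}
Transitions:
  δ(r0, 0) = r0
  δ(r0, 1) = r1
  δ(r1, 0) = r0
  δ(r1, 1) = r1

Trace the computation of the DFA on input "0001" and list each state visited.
read '0': r0 → r0
  read '0': r0 → r0
  read '0': r0 → r0
  read '1': r0 → r1
r0 -> r0 -> r0 -> r0 -> r1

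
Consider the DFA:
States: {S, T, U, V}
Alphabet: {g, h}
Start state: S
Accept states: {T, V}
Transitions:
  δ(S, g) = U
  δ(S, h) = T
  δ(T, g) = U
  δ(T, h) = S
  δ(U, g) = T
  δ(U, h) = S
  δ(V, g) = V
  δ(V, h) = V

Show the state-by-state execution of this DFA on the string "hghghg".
read 'h': S → T
  read 'g': T → U
  read 'h': U → S
  read 'g': S → U
  read 'h': U → S
  read 'g': S → U
S -> T -> U -> S -> U -> S -> U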